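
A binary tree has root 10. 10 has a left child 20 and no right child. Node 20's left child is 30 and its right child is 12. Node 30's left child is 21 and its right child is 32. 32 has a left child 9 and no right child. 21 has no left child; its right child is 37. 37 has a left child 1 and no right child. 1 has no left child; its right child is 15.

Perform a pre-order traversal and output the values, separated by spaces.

10 20 30 21 37 1 15 32 9 12

Pre-order visits the node, then its left subtree, then its right subtree.
Visit 10.
At 10: go left to 20.
  Visit 20.
  At 20: go left to 30.
    Visit 30.
    At 30: go left to 21.
      Visit 21.
      At 21: no left child.
      At 21: go right to 37.
        Visit 37.
        At 37: go left to 1.
          Visit 1.
          At 1: no left child.
          At 1: go right to 15.
            15 is a leaf — visit 15.
        At 37: no right child.
    At 30: go right to 32.
      Visit 32.
      At 32: go left to 9.
        9 is a leaf — visit 9.
      At 32: no right child.
  At 20: go right to 12.
    12 is a leaf — visit 12.
At 10: no right child.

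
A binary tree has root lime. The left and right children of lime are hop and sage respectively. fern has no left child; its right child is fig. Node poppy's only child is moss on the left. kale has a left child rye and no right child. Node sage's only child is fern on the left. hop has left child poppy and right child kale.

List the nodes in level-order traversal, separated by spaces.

lime hop sage poppy kale fern moss rye fig

Level-order visits nodes level by level from the root, left to right within each level.
Level 0: lime
Level 1: hop, sage
Level 2: poppy, kale, fern
Level 3: moss, rye, fig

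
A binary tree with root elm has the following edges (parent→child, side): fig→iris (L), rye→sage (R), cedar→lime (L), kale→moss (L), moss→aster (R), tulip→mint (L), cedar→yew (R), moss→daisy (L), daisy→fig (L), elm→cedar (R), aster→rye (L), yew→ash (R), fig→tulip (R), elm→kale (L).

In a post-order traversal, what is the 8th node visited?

Post-order visits the left subtree, then the right subtree, then the node.
At elm: go left to kale.
  At kale: go left to moss.
    At moss: go left to daisy.
      At daisy: go left to fig.
        At fig: go left to iris.
          iris is a leaf — visit iris.
        At fig: go right to tulip.
          At tulip: go left to mint.
            mint is a leaf — visit mint.
          At tulip: no right child.
          Visit tulip.
        Visit fig.
      At daisy: no right child.
      Visit daisy.
    At moss: go right to aster.
      At aster: go left to rye.
        At rye: no left child.
        At rye: go right to sage.
          sage is a leaf — visit sage.
        Visit rye.
      At aster: no right child.
      Visit aster.
    Visit moss.
  At kale: no right child.
  Visit kale.
At elm: go right to cedar.
  At cedar: go left to lime.
    lime is a leaf — visit lime.
  At cedar: go right to yew.
    At yew: no left child.
    At yew: go right to ash.
      ash is a leaf — visit ash.
    Visit yew.
  Visit cedar.
Visit elm.
Full post-order sequence: iris, mint, tulip, fig, daisy, sage, rye, aster, moss, kale, lime, ash, yew, cedar, elm.

aster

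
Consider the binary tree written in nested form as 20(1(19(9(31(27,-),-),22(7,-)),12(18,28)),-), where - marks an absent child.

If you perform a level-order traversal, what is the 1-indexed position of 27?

Level-order visits nodes level by level from the root, left to right within each level.
Level 0: 20
Level 1: 1
Level 2: 19, 12
Level 3: 9, 22, 18, 28
Level 4: 31, 7
Level 5: 27
Full level-order sequence: 20, 1, 19, 12, 9, 22, 18, 28, 31, 7, 27.

11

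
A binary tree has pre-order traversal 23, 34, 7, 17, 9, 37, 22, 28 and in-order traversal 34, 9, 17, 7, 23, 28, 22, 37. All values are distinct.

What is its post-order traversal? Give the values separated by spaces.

The first element of pre-order is the root; it splits in-order into left and right subtrees.
Root 23: left subtree has 4 nodes {34, 9, 17, 7}, right has 3 {28, 22, 37}.
  Root 34: left subtree has 0 nodes { }, right has 3 {9, 17, 7}.
    Root 7: left subtree has 2 nodes {9, 17}, right has 0 { }.
      Root 17: left subtree has 1 node {9}, right has 0 { }.
  Root 37: left subtree has 2 nodes {28, 22}, right has 0 { }.
    Root 22: left subtree has 1 node {28}, right has 0 { }.

9 17 7 34 28 22 37 23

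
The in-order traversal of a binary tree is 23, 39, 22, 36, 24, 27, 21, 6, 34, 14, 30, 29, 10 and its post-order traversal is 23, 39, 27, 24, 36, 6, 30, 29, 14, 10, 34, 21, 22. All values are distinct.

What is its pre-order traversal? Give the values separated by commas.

22, 39, 23, 21, 36, 24, 27, 34, 6, 10, 14, 29, 30

The last element of post-order is the root; it splits in-order into left and right subtrees.
Root 22: left subtree has 2 nodes {23, 39}, right has 10 {36, 24, 27, 21, 6, 34, 14, 30, 29, 10}.
  Root 39: left subtree has 1 node {23}, right has 0 { }.
  Root 21: left subtree has 3 nodes {36, 24, 27}, right has 6 {6, 34, 14, 30, 29, 10}.
    Root 36: left subtree has 0 nodes { }, right has 2 {24, 27}.
      Root 24: left subtree has 0 nodes { }, right has 1 {27}.
    Root 34: left subtree has 1 node {6}, right has 4 {14, 30, 29, 10}.
      Root 10: left subtree has 3 nodes {14, 30, 29}, right has 0 { }.
        Root 14: left subtree has 0 nodes { }, right has 2 {30, 29}.
          Root 29: left subtree has 1 node {30}, right has 0 { }.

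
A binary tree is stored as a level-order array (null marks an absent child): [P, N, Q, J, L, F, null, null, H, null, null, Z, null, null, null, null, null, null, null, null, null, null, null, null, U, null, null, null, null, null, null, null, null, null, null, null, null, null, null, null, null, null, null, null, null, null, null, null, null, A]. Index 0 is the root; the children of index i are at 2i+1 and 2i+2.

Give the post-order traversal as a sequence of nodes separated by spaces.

H J L N A U Z F Q P

Post-order visits the left subtree, then the right subtree, then the node.
At P: go left to N.
  At N: go left to J.
    At J: no left child.
    At J: go right to H.
      H is a leaf — visit H.
    Visit J.
  At N: go right to L.
    L is a leaf — visit L.
  Visit N.
At P: go right to Q.
  At Q: go left to F.
    At F: go left to Z.
      At Z: no left child.
      At Z: go right to U.
        At U: go left to A.
          A is a leaf — visit A.
        At U: no right child.
        Visit U.
      Visit Z.
    At F: no right child.
    Visit F.
  At Q: no right child.
  Visit Q.
Visit P.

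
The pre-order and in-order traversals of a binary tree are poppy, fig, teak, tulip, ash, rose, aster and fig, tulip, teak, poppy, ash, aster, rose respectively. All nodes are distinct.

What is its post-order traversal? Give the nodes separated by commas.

The first element of pre-order is the root; it splits in-order into left and right subtrees.
Root poppy: left subtree has 3 nodes {fig, tulip, teak}, right has 3 {ash, aster, rose}.
  Root fig: left subtree has 0 nodes { }, right has 2 {tulip, teak}.
    Root teak: left subtree has 1 node {tulip}, right has 0 { }.
  Root ash: left subtree has 0 nodes { }, right has 2 {aster, rose}.
    Root rose: left subtree has 1 node {aster}, right has 0 { }.

tulip, teak, fig, aster, rose, ash, poppy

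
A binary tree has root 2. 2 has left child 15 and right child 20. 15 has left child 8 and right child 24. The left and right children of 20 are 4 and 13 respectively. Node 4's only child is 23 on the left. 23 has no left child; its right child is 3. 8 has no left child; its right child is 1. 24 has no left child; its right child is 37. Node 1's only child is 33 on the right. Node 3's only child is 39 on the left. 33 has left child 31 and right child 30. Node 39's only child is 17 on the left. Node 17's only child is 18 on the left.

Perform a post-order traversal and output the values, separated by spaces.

Post-order visits the left subtree, then the right subtree, then the node.
At 2: go left to 15.
  At 15: go left to 8.
    At 8: no left child.
    At 8: go right to 1.
      At 1: no left child.
      At 1: go right to 33.
        At 33: go left to 31.
          31 is a leaf — visit 31.
        At 33: go right to 30.
          30 is a leaf — visit 30.
        Visit 33.
      Visit 1.
    Visit 8.
  At 15: go right to 24.
    At 24: no left child.
    At 24: go right to 37.
      37 is a leaf — visit 37.
    Visit 24.
  Visit 15.
At 2: go right to 20.
  At 20: go left to 4.
    At 4: go left to 23.
      At 23: no left child.
      At 23: go right to 3.
        At 3: go left to 39.
          At 39: go left to 17.
            At 17: go left to 18.
              18 is a leaf — visit 18.
            At 17: no right child.
            Visit 17.
          At 39: no right child.
          Visit 39.
        At 3: no right child.
        Visit 3.
      Visit 23.
    At 4: no right child.
    Visit 4.
  At 20: go right to 13.
    13 is a leaf — visit 13.
  Visit 20.
Visit 2.

31 30 33 1 8 37 24 15 18 17 39 3 23 4 13 20 2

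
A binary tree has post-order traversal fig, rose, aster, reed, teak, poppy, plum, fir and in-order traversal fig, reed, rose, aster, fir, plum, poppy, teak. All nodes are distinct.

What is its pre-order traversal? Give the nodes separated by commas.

The last element of post-order is the root; it splits in-order into left and right subtrees.
Root fir: left subtree has 4 nodes {fig, reed, rose, aster}, right has 3 {plum, poppy, teak}.
  Root reed: left subtree has 1 node {fig}, right has 2 {rose, aster}.
    Root aster: left subtree has 1 node {rose}, right has 0 { }.
  Root plum: left subtree has 0 nodes { }, right has 2 {poppy, teak}.
    Root poppy: left subtree has 0 nodes { }, right has 1 {teak}.

fir, reed, fig, aster, rose, plum, poppy, teak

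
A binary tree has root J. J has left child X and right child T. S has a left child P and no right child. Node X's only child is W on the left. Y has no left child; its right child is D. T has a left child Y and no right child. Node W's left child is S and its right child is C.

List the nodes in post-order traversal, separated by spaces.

P S C W X D Y T J

Post-order visits the left subtree, then the right subtree, then the node.
At J: go left to X.
  At X: go left to W.
    At W: go left to S.
      At S: go left to P.
        P is a leaf — visit P.
      At S: no right child.
      Visit S.
    At W: go right to C.
      C is a leaf — visit C.
    Visit W.
  At X: no right child.
  Visit X.
At J: go right to T.
  At T: go left to Y.
    At Y: no left child.
    At Y: go right to D.
      D is a leaf — visit D.
    Visit Y.
  At T: no right child.
  Visit T.
Visit J.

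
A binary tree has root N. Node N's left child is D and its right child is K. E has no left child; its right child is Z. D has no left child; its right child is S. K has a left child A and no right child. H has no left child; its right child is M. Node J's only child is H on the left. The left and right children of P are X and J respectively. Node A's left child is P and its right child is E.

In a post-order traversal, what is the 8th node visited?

Z

Post-order visits the left subtree, then the right subtree, then the node.
At N: go left to D.
  At D: no left child.
  At D: go right to S.
    S is a leaf — visit S.
  Visit D.
At N: go right to K.
  At K: go left to A.
    At A: go left to P.
      At P: go left to X.
        X is a leaf — visit X.
      At P: go right to J.
        At J: go left to H.
          At H: no left child.
          At H: go right to M.
            M is a leaf — visit M.
          Visit H.
        At J: no right child.
        Visit J.
      Visit P.
    At A: go right to E.
      At E: no left child.
      At E: go right to Z.
        Z is a leaf — visit Z.
      Visit E.
    Visit A.
  At K: no right child.
  Visit K.
Visit N.
Full post-order sequence: S, D, X, M, H, J, P, Z, E, A, K, N.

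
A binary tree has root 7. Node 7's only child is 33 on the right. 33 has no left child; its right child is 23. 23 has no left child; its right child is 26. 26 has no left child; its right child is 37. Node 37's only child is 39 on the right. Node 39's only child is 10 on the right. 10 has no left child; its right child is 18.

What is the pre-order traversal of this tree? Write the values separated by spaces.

7 33 23 26 37 39 10 18

Pre-order visits the node, then its left subtree, then its right subtree.
Visit 7.
At 7: no left child.
At 7: go right to 33.
  Visit 33.
  At 33: no left child.
  At 33: go right to 23.
    Visit 23.
    At 23: no left child.
    At 23: go right to 26.
      Visit 26.
      At 26: no left child.
      At 26: go right to 37.
        Visit 37.
        At 37: no left child.
        At 37: go right to 39.
          Visit 39.
          At 39: no left child.
          At 39: go right to 10.
            Visit 10.
            At 10: no left child.
            At 10: go right to 18.
              18 is a leaf — visit 18.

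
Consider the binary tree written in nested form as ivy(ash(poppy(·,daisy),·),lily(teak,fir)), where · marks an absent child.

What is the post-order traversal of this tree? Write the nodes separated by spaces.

daisy poppy ash teak fir lily ivy

Post-order visits the left subtree, then the right subtree, then the node.
At ivy: go left to ash.
  At ash: go left to poppy.
    At poppy: no left child.
    At poppy: go right to daisy.
      daisy is a leaf — visit daisy.
    Visit poppy.
  At ash: no right child.
  Visit ash.
At ivy: go right to lily.
  At lily: go left to teak.
    teak is a leaf — visit teak.
  At lily: go right to fir.
    fir is a leaf — visit fir.
  Visit lily.
Visit ivy.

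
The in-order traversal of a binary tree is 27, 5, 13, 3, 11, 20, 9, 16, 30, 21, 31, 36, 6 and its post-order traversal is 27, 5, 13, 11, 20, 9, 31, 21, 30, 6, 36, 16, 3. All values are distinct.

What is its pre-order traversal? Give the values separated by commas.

The last element of post-order is the root; it splits in-order into left and right subtrees.
Root 3: left subtree has 3 nodes {27, 5, 13}, right has 9 {11, 20, 9, 16, 30, 21, 31, 36, 6}.
  Root 13: left subtree has 2 nodes {27, 5}, right has 0 { }.
    Root 5: left subtree has 1 node {27}, right has 0 { }.
  Root 16: left subtree has 3 nodes {11, 20, 9}, right has 5 {30, 21, 31, 36, 6}.
    Root 9: left subtree has 2 nodes {11, 20}, right has 0 { }.
      Root 20: left subtree has 1 node {11}, right has 0 { }.
    Root 36: left subtree has 3 nodes {30, 21, 31}, right has 1 {6}.
      Root 30: left subtree has 0 nodes { }, right has 2 {21, 31}.
        Root 21: left subtree has 0 nodes { }, right has 1 {31}.

3, 13, 5, 27, 16, 9, 20, 11, 36, 30, 21, 31, 6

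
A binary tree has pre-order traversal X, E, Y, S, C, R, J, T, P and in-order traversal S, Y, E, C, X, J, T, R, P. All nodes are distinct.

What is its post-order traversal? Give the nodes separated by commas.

The first element of pre-order is the root; it splits in-order into left and right subtrees.
Root X: left subtree has 4 nodes {S, Y, E, C}, right has 4 {J, T, R, P}.
  Root E: left subtree has 2 nodes {S, Y}, right has 1 {C}.
    Root Y: left subtree has 1 node {S}, right has 0 { }.
  Root R: left subtree has 2 nodes {J, T}, right has 1 {P}.
    Root J: left subtree has 0 nodes { }, right has 1 {T}.

S, Y, C, E, T, J, P, R, X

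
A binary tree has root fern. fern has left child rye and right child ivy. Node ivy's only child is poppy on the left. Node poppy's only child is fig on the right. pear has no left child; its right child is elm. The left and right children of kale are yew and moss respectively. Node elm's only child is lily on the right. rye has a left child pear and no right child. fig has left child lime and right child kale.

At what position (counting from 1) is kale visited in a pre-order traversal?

10

Pre-order visits the node, then its left subtree, then its right subtree.
Visit fern.
At fern: go left to rye.
  Visit rye.
  At rye: go left to pear.
    Visit pear.
    At pear: no left child.
    At pear: go right to elm.
      Visit elm.
      At elm: no left child.
      At elm: go right to lily.
        lily is a leaf — visit lily.
  At rye: no right child.
At fern: go right to ivy.
  Visit ivy.
  At ivy: go left to poppy.
    Visit poppy.
    At poppy: no left child.
    At poppy: go right to fig.
      Visit fig.
      At fig: go left to lime.
        lime is a leaf — visit lime.
      At fig: go right to kale.
        Visit kale.
        At kale: go left to yew.
          yew is a leaf — visit yew.
        At kale: go right to moss.
          moss is a leaf — visit moss.
  At ivy: no right child.
Full pre-order sequence: fern, rye, pear, elm, lily, ivy, poppy, fig, lime, kale, yew, moss.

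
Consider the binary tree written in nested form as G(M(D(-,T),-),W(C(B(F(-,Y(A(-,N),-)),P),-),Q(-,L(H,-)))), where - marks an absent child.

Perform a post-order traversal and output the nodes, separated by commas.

Post-order visits the left subtree, then the right subtree, then the node.
At G: go left to M.
  At M: go left to D.
    At D: no left child.
    At D: go right to T.
      T is a leaf — visit T.
    Visit D.
  At M: no right child.
  Visit M.
At G: go right to W.
  At W: go left to C.
    At C: go left to B.
      At B: go left to F.
        At F: no left child.
        At F: go right to Y.
          At Y: go left to A.
            At A: no left child.
            At A: go right to N.
              N is a leaf — visit N.
            Visit A.
          At Y: no right child.
          Visit Y.
        Visit F.
      At B: go right to P.
        P is a leaf — visit P.
      Visit B.
    At C: no right child.
    Visit C.
  At W: go right to Q.
    At Q: no left child.
    At Q: go right to L.
      At L: go left to H.
        H is a leaf — visit H.
      At L: no right child.
      Visit L.
    Visit Q.
  Visit W.
Visit G.

T, D, M, N, A, Y, F, P, B, C, H, L, Q, W, G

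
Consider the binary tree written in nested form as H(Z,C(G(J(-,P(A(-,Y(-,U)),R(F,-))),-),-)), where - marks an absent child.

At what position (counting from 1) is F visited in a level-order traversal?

Level-order visits nodes level by level from the root, left to right within each level.
Level 0: H
Level 1: Z, C
Level 2: G
Level 3: J
Level 4: P
Level 5: A, R
Level 6: Y, F
Level 7: U
Full level-order sequence: H, Z, C, G, J, P, A, R, Y, F, U.

10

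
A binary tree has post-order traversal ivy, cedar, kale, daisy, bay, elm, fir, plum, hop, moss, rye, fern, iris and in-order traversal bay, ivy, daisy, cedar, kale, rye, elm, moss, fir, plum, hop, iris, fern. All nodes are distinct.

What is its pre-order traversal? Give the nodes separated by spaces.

iris rye bay daisy ivy kale cedar moss elm hop plum fir fern

The last element of post-order is the root; it splits in-order into left and right subtrees.
Root iris: left subtree has 11 nodes {bay, ivy, daisy, cedar, kale, rye, elm, moss, fir, plum, hop}, right has 1 {fern}.
  Root rye: left subtree has 5 nodes {bay, ivy, daisy, cedar, kale}, right has 5 {elm, moss, fir, plum, hop}.
    Root bay: left subtree has 0 nodes { }, right has 4 {ivy, daisy, cedar, kale}.
      Root daisy: left subtree has 1 node {ivy}, right has 2 {cedar, kale}.
        Root kale: left subtree has 1 node {cedar}, right has 0 { }.
    Root moss: left subtree has 1 node {elm}, right has 3 {fir, plum, hop}.
      Root hop: left subtree has 2 nodes {fir, plum}, right has 0 { }.
        Root plum: left subtree has 1 node {fir}, right has 0 { }.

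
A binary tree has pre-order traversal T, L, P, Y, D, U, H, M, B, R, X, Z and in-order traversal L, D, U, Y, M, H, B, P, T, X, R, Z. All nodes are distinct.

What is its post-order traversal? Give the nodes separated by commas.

The first element of pre-order is the root; it splits in-order into left and right subtrees.
Root T: left subtree has 8 nodes {L, D, U, Y, M, H, B, P}, right has 3 {X, R, Z}.
  Root L: left subtree has 0 nodes { }, right has 7 {D, U, Y, M, H, B, P}.
    Root P: left subtree has 6 nodes {D, U, Y, M, H, B}, right has 0 { }.
      Root Y: left subtree has 2 nodes {D, U}, right has 3 {M, H, B}.
        Root D: left subtree has 0 nodes { }, right has 1 {U}.
        Root H: left subtree has 1 node {M}, right has 1 {B}.
  Root R: left subtree has 1 node {X}, right has 1 {Z}.

U, D, M, B, H, Y, P, L, X, Z, R, T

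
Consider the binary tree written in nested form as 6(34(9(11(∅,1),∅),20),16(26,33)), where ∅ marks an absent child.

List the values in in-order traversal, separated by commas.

11, 1, 9, 34, 20, 6, 26, 16, 33

In-order visits the left subtree, then the node, then the right subtree.
At 6: go left to 34.
  At 34: go left to 9.
    At 9: go left to 11.
      At 11: no left child.
      Visit 11.
      At 11: go right to 1.
        1 is a leaf — visit 1.
    Visit 9.
    At 9: no right child.
  Visit 34.
  At 34: go right to 20.
    20 is a leaf — visit 20.
Visit 6.
At 6: go right to 16.
  At 16: go left to 26.
    26 is a leaf — visit 26.
  Visit 16.
  At 16: go right to 33.
    33 is a leaf — visit 33.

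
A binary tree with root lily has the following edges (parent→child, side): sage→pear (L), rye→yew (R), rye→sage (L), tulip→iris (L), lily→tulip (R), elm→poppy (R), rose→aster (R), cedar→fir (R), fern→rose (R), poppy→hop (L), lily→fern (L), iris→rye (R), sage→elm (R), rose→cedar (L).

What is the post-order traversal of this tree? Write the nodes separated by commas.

Post-order visits the left subtree, then the right subtree, then the node.
At lily: go left to fern.
  At fern: no left child.
  At fern: go right to rose.
    At rose: go left to cedar.
      At cedar: no left child.
      At cedar: go right to fir.
        fir is a leaf — visit fir.
      Visit cedar.
    At rose: go right to aster.
      aster is a leaf — visit aster.
    Visit rose.
  Visit fern.
At lily: go right to tulip.
  At tulip: go left to iris.
    At iris: no left child.
    At iris: go right to rye.
      At rye: go left to sage.
        At sage: go left to pear.
          pear is a leaf — visit pear.
        At sage: go right to elm.
          At elm: no left child.
          At elm: go right to poppy.
            At poppy: go left to hop.
              hop is a leaf — visit hop.
            At poppy: no right child.
            Visit poppy.
          Visit elm.
        Visit sage.
      At rye: go right to yew.
        yew is a leaf — visit yew.
      Visit rye.
    Visit iris.
  At tulip: no right child.
  Visit tulip.
Visit lily.

fir, cedar, aster, rose, fern, pear, hop, poppy, elm, sage, yew, rye, iris, tulip, lily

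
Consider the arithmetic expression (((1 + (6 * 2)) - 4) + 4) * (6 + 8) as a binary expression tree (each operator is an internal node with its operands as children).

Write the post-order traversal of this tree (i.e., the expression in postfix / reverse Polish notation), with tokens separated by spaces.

Post-order on an expression tree gives postfix notation: for each operator, emit left operand, right operand, then the operator.

1 6 2 * + 4 - 4 + 6 8 + *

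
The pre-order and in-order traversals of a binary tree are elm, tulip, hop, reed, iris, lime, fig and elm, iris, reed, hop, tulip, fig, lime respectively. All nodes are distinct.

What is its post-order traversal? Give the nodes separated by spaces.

iris reed hop fig lime tulip elm

The first element of pre-order is the root; it splits in-order into left and right subtrees.
Root elm: left subtree has 0 nodes { }, right has 6 {iris, reed, hop, tulip, fig, lime}.
  Root tulip: left subtree has 3 nodes {iris, reed, hop}, right has 2 {fig, lime}.
    Root hop: left subtree has 2 nodes {iris, reed}, right has 0 { }.
      Root reed: left subtree has 1 node {iris}, right has 0 { }.
    Root lime: left subtree has 1 node {fig}, right has 0 { }.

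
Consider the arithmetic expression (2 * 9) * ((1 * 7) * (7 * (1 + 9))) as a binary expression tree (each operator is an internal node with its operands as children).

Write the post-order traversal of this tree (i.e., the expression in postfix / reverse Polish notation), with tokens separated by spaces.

2 9 * 1 7 * 7 1 9 + * * *

Post-order on an expression tree gives postfix notation: for each operator, emit left operand, right operand, then the operator.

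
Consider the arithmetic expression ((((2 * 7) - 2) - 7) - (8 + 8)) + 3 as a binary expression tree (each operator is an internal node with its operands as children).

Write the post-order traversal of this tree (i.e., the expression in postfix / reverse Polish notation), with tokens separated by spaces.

2 7 * 2 - 7 - 8 8 + - 3 +

Post-order on an expression tree gives postfix notation: for each operator, emit left operand, right operand, then the operator.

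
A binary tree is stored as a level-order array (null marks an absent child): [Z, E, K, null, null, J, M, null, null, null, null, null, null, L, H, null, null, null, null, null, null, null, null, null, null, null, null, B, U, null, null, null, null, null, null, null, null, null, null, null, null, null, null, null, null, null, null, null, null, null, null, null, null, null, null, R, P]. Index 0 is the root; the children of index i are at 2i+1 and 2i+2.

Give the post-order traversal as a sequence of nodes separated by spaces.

Post-order visits the left subtree, then the right subtree, then the node.
At Z: go left to E.
  E is a leaf — visit E.
At Z: go right to K.
  At K: go left to J.
    J is a leaf — visit J.
  At K: go right to M.
    At M: go left to L.
      At L: go left to B.
        At B: go left to R.
          R is a leaf — visit R.
        At B: go right to P.
          P is a leaf — visit P.
        Visit B.
      At L: go right to U.
        U is a leaf — visit U.
      Visit L.
    At M: go right to H.
      H is a leaf — visit H.
    Visit M.
  Visit K.
Visit Z.

E J R P B U L H M K Z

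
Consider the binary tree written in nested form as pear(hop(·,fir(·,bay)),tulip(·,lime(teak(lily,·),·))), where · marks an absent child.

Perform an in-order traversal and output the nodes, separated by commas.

In-order visits the left subtree, then the node, then the right subtree.
At pear: go left to hop.
  At hop: no left child.
  Visit hop.
  At hop: go right to fir.
    At fir: no left child.
    Visit fir.
    At fir: go right to bay.
      bay is a leaf — visit bay.
Visit pear.
At pear: go right to tulip.
  At tulip: no left child.
  Visit tulip.
  At tulip: go right to lime.
    At lime: go left to teak.
      At teak: go left to lily.
        lily is a leaf — visit lily.
      Visit teak.
      At teak: no right child.
    Visit lime.
    At lime: no right child.

hop, fir, bay, pear, tulip, lily, teak, lime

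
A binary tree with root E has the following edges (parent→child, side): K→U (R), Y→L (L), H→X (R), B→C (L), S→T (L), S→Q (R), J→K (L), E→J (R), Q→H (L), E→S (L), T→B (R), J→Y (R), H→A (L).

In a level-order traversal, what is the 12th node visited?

C

Level-order visits nodes level by level from the root, left to right within each level.
Level 0: E
Level 1: S, J
Level 2: T, Q, K, Y
Level 3: B, H, U, L
Level 4: C, A, X
Full level-order sequence: E, S, J, T, Q, K, Y, B, H, U, L, C, A, X.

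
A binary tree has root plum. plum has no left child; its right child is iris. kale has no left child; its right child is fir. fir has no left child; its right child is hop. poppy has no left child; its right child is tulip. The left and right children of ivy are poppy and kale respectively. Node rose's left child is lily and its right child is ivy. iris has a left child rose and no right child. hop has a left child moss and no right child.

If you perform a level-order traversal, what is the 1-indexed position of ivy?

Level-order visits nodes level by level from the root, left to right within each level.
Level 0: plum
Level 1: iris
Level 2: rose
Level 3: lily, ivy
Level 4: poppy, kale
Level 5: tulip, fir
Level 6: hop
Level 7: moss
Full level-order sequence: plum, iris, rose, lily, ivy, poppy, kale, tulip, fir, hop, moss.

5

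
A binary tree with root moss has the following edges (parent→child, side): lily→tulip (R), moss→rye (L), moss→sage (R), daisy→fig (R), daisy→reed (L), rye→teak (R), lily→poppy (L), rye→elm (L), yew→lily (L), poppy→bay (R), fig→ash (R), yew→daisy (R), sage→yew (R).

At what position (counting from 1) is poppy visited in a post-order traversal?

5

Post-order visits the left subtree, then the right subtree, then the node.
At moss: go left to rye.
  At rye: go left to elm.
    elm is a leaf — visit elm.
  At rye: go right to teak.
    teak is a leaf — visit teak.
  Visit rye.
At moss: go right to sage.
  At sage: no left child.
  At sage: go right to yew.
    At yew: go left to lily.
      At lily: go left to poppy.
        At poppy: no left child.
        At poppy: go right to bay.
          bay is a leaf — visit bay.
        Visit poppy.
      At lily: go right to tulip.
        tulip is a leaf — visit tulip.
      Visit lily.
    At yew: go right to daisy.
      At daisy: go left to reed.
        reed is a leaf — visit reed.
      At daisy: go right to fig.
        At fig: no left child.
        At fig: go right to ash.
          ash is a leaf — visit ash.
        Visit fig.
      Visit daisy.
    Visit yew.
  Visit sage.
Visit moss.
Full post-order sequence: elm, teak, rye, bay, poppy, tulip, lily, reed, ash, fig, daisy, yew, sage, moss.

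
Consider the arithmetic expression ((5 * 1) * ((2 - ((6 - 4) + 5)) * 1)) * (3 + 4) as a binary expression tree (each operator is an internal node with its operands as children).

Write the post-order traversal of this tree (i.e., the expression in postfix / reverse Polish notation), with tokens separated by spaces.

5 1 * 2 6 4 - 5 + - 1 * * 3 4 + *

Post-order on an expression tree gives postfix notation: for each operator, emit left operand, right operand, then the operator.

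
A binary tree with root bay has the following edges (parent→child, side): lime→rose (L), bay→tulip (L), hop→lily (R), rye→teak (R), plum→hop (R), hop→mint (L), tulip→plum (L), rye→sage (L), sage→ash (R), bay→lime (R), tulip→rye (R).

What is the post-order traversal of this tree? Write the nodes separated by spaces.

mint lily hop plum ash sage teak rye tulip rose lime bay

Post-order visits the left subtree, then the right subtree, then the node.
At bay: go left to tulip.
  At tulip: go left to plum.
    At plum: no left child.
    At plum: go right to hop.
      At hop: go left to mint.
        mint is a leaf — visit mint.
      At hop: go right to lily.
        lily is a leaf — visit lily.
      Visit hop.
    Visit plum.
  At tulip: go right to rye.
    At rye: go left to sage.
      At sage: no left child.
      At sage: go right to ash.
        ash is a leaf — visit ash.
      Visit sage.
    At rye: go right to teak.
      teak is a leaf — visit teak.
    Visit rye.
  Visit tulip.
At bay: go right to lime.
  At lime: go left to rose.
    rose is a leaf — visit rose.
  At lime: no right child.
  Visit lime.
Visit bay.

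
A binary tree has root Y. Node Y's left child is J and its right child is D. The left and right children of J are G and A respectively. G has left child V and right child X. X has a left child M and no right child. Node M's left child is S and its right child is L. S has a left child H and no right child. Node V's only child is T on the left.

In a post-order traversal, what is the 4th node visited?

Post-order visits the left subtree, then the right subtree, then the node.
At Y: go left to J.
  At J: go left to G.
    At G: go left to V.
      At V: go left to T.
        T is a leaf — visit T.
      At V: no right child.
      Visit V.
    At G: go right to X.
      At X: go left to M.
        At M: go left to S.
          At S: go left to H.
            H is a leaf — visit H.
          At S: no right child.
          Visit S.
        At M: go right to L.
          L is a leaf — visit L.
        Visit M.
      At X: no right child.
      Visit X.
    Visit G.
  At J: go right to A.
    A is a leaf — visit A.
  Visit J.
At Y: go right to D.
  D is a leaf — visit D.
Visit Y.
Full post-order sequence: T, V, H, S, L, M, X, G, A, J, D, Y.

S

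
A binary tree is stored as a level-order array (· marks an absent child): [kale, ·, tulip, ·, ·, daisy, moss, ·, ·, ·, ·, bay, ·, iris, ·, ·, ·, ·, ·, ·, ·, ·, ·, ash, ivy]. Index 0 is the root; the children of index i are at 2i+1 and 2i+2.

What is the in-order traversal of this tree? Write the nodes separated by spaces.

kale ash bay ivy daisy tulip iris moss

In-order visits the left subtree, then the node, then the right subtree.
At kale: no left child.
Visit kale.
At kale: go right to tulip.
  At tulip: go left to daisy.
    At daisy: go left to bay.
      At bay: go left to ash.
        ash is a leaf — visit ash.
      Visit bay.
      At bay: go right to ivy.
        ivy is a leaf — visit ivy.
    Visit daisy.
    At daisy: no right child.
  Visit tulip.
  At tulip: go right to moss.
    At moss: go left to iris.
      iris is a leaf — visit iris.
    Visit moss.
    At moss: no right child.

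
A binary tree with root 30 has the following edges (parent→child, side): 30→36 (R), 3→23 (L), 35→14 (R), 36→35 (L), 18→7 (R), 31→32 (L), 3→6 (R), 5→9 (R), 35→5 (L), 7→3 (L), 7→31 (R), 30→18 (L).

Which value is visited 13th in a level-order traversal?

9

Level-order visits nodes level by level from the root, left to right within each level.
Level 0: 30
Level 1: 18, 36
Level 2: 7, 35
Level 3: 3, 31, 5, 14
Level 4: 23, 6, 32, 9
Full level-order sequence: 30, 18, 36, 7, 35, 3, 31, 5, 14, 23, 6, 32, 9.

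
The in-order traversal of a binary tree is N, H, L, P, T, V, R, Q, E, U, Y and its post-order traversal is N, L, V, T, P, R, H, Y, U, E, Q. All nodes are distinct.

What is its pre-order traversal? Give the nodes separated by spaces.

Q H N R P L T V E U Y

The last element of post-order is the root; it splits in-order into left and right subtrees.
Root Q: left subtree has 7 nodes {N, H, L, P, T, V, R}, right has 3 {E, U, Y}.
  Root H: left subtree has 1 node {N}, right has 5 {L, P, T, V, R}.
    Root R: left subtree has 4 nodes {L, P, T, V}, right has 0 { }.
      Root P: left subtree has 1 node {L}, right has 2 {T, V}.
        Root T: left subtree has 0 nodes { }, right has 1 {V}.
  Root E: left subtree has 0 nodes { }, right has 2 {U, Y}.
    Root U: left subtree has 0 nodes { }, right has 1 {Y}.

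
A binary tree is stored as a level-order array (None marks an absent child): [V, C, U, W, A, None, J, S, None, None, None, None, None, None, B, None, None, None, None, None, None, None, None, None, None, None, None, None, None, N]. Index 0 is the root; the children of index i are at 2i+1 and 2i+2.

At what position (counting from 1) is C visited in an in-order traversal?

In-order visits the left subtree, then the node, then the right subtree.
At V: go left to C.
  At C: go left to W.
    At W: go left to S.
      S is a leaf — visit S.
    Visit W.
    At W: no right child.
  Visit C.
  At C: go right to A.
    A is a leaf — visit A.
Visit V.
At V: go right to U.
  At U: no left child.
  Visit U.
  At U: go right to J.
    At J: no left child.
    Visit J.
    At J: go right to B.
      At B: go left to N.
        N is a leaf — visit N.
      Visit B.
      At B: no right child.
Full in-order sequence: S, W, C, A, V, U, J, N, B.

3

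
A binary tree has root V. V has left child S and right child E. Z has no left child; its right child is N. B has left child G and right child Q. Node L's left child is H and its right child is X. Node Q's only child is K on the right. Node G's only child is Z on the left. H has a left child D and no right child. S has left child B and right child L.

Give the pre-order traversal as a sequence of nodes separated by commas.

Pre-order visits the node, then its left subtree, then its right subtree.
Visit V.
At V: go left to S.
  Visit S.
  At S: go left to B.
    Visit B.
    At B: go left to G.
      Visit G.
      At G: go left to Z.
        Visit Z.
        At Z: no left child.
        At Z: go right to N.
          N is a leaf — visit N.
      At G: no right child.
    At B: go right to Q.
      Visit Q.
      At Q: no left child.
      At Q: go right to K.
        K is a leaf — visit K.
  At S: go right to L.
    Visit L.
    At L: go left to H.
      Visit H.
      At H: go left to D.
        D is a leaf — visit D.
      At H: no right child.
    At L: go right to X.
      X is a leaf — visit X.
At V: go right to E.
  E is a leaf — visit E.

V, S, B, G, Z, N, Q, K, L, H, D, X, E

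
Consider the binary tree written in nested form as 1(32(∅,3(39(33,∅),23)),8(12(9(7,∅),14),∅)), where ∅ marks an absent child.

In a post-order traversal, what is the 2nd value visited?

Post-order visits the left subtree, then the right subtree, then the node.
At 1: go left to 32.
  At 32: no left child.
  At 32: go right to 3.
    At 3: go left to 39.
      At 39: go left to 33.
        33 is a leaf — visit 33.
      At 39: no right child.
      Visit 39.
    At 3: go right to 23.
      23 is a leaf — visit 23.
    Visit 3.
  Visit 32.
At 1: go right to 8.
  At 8: go left to 12.
    At 12: go left to 9.
      At 9: go left to 7.
        7 is a leaf — visit 7.
      At 9: no right child.
      Visit 9.
    At 12: go right to 14.
      14 is a leaf — visit 14.
    Visit 12.
  At 8: no right child.
  Visit 8.
Visit 1.
Full post-order sequence: 33, 39, 23, 3, 32, 7, 9, 14, 12, 8, 1.

39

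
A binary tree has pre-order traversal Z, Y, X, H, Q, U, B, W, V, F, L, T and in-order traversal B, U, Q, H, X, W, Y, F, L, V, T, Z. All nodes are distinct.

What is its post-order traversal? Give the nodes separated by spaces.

B U Q H W X L F T V Y Z

The first element of pre-order is the root; it splits in-order into left and right subtrees.
Root Z: left subtree has 11 nodes {B, U, Q, H, X, W, Y, F, L, V, T}, right has 0 { }.
  Root Y: left subtree has 6 nodes {B, U, Q, H, X, W}, right has 4 {F, L, V, T}.
    Root X: left subtree has 4 nodes {B, U, Q, H}, right has 1 {W}.
      Root H: left subtree has 3 nodes {B, U, Q}, right has 0 { }.
        Root Q: left subtree has 2 nodes {B, U}, right has 0 { }.
          Root U: left subtree has 1 node {B}, right has 0 { }.
    Root V: left subtree has 2 nodes {F, L}, right has 1 {T}.
      Root F: left subtree has 0 nodes { }, right has 1 {L}.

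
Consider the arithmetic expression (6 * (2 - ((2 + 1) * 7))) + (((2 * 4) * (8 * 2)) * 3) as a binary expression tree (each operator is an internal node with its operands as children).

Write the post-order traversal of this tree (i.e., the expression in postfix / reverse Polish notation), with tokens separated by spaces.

Post-order on an expression tree gives postfix notation: for each operator, emit left operand, right operand, then the operator.

6 2 2 1 + 7 * - * 2 4 * 8 2 * * 3 * +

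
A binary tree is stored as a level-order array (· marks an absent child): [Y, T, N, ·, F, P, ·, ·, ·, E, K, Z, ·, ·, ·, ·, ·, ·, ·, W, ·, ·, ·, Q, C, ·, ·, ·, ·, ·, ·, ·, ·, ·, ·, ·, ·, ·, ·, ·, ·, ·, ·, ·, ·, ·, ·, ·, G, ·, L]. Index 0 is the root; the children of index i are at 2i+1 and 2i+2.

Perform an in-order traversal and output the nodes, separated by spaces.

T W E F K Y Q G Z C L P N

In-order visits the left subtree, then the node, then the right subtree.
At Y: go left to T.
  At T: no left child.
  Visit T.
  At T: go right to F.
    At F: go left to E.
      At E: go left to W.
        W is a leaf — visit W.
      Visit E.
      At E: no right child.
    Visit F.
    At F: go right to K.
      K is a leaf — visit K.
Visit Y.
At Y: go right to N.
  At N: go left to P.
    At P: go left to Z.
      At Z: go left to Q.
        At Q: no left child.
        Visit Q.
        At Q: go right to G.
          G is a leaf — visit G.
      Visit Z.
      At Z: go right to C.
        At C: no left child.
        Visit C.
        At C: go right to L.
          L is a leaf — visit L.
    Visit P.
    At P: no right child.
  Visit N.
  At N: no right child.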